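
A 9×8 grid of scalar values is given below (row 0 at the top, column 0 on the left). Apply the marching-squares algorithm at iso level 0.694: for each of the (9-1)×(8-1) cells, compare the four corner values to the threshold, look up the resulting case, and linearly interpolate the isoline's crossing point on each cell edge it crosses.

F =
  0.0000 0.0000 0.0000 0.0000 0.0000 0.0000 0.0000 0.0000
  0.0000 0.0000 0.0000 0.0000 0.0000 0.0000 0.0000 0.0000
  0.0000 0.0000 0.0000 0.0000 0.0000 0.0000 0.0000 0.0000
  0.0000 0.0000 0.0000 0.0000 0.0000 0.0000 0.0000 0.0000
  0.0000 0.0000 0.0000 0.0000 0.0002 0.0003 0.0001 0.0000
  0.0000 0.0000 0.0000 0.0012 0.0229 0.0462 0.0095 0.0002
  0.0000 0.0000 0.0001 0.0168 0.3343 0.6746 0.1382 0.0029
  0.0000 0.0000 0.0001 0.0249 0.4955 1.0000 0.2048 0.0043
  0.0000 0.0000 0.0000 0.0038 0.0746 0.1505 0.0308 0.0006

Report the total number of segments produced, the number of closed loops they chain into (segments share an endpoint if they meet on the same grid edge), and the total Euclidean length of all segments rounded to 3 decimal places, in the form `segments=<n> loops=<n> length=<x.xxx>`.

segments=4 loops=1 length=3.368

cell (6,4): code 0100 → (6.060,5.000)–(7.000,4.393)
cell (6,5): code 1000 → (7.000,5.385)–(6.060,5.000)
cell (7,4): code 0010 → (7.000,4.393)–(7.360,5.000)
cell (7,5): code 0001 → (7.360,5.000)–(7.000,5.385)
total: 4 segments, chained into 1 closed loop(s), length Σ = 3.367625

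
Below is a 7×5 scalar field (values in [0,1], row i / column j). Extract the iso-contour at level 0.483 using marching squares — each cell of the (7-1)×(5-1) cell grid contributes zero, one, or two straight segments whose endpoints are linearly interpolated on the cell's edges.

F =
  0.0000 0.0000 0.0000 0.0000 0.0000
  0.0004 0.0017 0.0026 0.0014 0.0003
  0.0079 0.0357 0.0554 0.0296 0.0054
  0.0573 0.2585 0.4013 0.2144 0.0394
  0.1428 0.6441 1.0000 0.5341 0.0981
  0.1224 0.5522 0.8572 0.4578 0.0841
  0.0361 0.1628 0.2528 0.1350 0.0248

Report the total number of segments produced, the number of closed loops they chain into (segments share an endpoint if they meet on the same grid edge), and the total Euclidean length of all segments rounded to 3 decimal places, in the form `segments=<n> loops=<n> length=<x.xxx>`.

segments=10 loops=1 length=7.528

cell (3,0): code 0100 → (3.582,1.000)–(4.000,0.679)
cell (3,1): code 1100 → (3.136,2.000)–(3.582,1.000)
cell (3,2): code 1100 → (3.840,3.000)–(3.136,2.000)
cell (3,3): code 1000 → (4.000,3.117)–(3.840,3.000)
cell (4,0): code 0110 → (4.000,0.679)–(5.000,0.839)
cell (4,2): code 1011 → (5.000,2.937)–(4.670,3.000)
cell (4,3): code 0001 → (4.670,3.000)–(4.000,3.117)
cell (5,0): code 0010 → (5.000,0.839)–(5.178,1.000)
cell (5,1): code 0011 → (5.178,1.000)–(5.619,2.000)
cell (5,2): code 0001 → (5.619,2.000)–(5.000,2.937)
total: 10 segments, chained into 1 closed loop(s), length Σ = 7.527729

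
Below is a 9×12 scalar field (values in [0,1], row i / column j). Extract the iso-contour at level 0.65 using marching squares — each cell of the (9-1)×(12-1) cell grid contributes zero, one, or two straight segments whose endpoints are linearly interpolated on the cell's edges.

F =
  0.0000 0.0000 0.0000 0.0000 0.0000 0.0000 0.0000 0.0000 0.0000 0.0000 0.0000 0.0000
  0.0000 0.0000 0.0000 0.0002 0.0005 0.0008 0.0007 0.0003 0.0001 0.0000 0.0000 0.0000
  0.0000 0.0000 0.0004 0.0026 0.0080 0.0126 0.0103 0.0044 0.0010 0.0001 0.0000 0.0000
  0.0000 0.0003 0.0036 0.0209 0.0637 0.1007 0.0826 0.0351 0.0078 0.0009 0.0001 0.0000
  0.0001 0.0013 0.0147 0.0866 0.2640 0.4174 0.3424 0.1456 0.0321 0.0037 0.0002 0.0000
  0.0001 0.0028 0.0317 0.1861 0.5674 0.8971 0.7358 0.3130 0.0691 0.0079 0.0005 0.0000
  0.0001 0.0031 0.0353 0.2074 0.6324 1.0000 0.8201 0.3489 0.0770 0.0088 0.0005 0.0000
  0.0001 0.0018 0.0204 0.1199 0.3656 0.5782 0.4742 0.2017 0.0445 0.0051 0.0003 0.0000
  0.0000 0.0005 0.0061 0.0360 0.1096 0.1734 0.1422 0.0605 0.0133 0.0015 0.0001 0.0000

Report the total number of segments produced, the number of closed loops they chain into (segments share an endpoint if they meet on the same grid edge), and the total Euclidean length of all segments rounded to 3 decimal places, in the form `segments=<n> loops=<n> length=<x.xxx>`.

cell (4,4): code 0100 → (4.485,5.000)–(5.000,4.251)
cell (4,5): code 1100 → (4.782,6.000)–(4.485,5.000)
cell (4,6): code 1000 → (5.000,6.203)–(4.782,6.000)
cell (5,4): code 0110 → (5.000,4.251)–(6.000,4.048)
cell (5,6): code 1001 → (6.000,6.361)–(5.000,6.203)
cell (6,4): code 0010 → (6.000,4.048)–(6.830,5.000)
cell (6,5): code 0011 → (6.830,5.000)–(6.492,6.000)
cell (6,6): code 0001 → (6.492,6.000)–(6.000,6.361)
total: 8 segments, chained into 1 closed loop(s), length Σ = 7.211826

segments=8 loops=1 length=7.212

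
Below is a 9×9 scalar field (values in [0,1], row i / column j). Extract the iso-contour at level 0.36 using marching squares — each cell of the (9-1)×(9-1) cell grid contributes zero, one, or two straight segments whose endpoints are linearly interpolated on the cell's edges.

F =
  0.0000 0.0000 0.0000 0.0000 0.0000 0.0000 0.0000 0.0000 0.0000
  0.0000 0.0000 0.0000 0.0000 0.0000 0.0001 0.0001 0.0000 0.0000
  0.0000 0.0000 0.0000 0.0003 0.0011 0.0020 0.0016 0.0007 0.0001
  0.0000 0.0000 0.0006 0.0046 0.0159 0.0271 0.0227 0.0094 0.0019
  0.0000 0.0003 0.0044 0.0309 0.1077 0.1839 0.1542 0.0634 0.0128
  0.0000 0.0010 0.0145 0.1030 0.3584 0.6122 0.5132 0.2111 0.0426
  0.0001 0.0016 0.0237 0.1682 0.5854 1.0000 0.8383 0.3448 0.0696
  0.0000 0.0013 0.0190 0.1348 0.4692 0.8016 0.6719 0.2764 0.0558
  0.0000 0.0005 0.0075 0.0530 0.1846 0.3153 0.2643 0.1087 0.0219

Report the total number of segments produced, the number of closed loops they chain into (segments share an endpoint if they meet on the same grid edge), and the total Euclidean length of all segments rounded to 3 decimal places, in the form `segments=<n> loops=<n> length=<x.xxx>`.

segments=12 loops=1 length=10.853

cell (4,4): code 0100 → (4.411,5.000)–(5.000,4.006)
cell (4,5): code 1100 → (4.573,6.000)–(4.411,5.000)
cell (4,6): code 1000 → (5.000,6.507)–(4.573,6.000)
cell (5,3): code 0100 → (5.007,4.000)–(6.000,3.460)
cell (5,4): code 1110 → (5.000,4.006)–(5.007,4.000)
cell (5,6): code 1001 → (6.000,6.969)–(5.000,6.507)
cell (6,3): code 0110 → (6.000,3.460)–(7.000,3.673)
cell (6,6): code 1001 → (7.000,6.789)–(6.000,6.969)
cell (7,3): code 0010 → (7.000,3.673)–(7.384,4.000)
cell (7,4): code 0011 → (7.384,4.000)–(7.908,5.000)
cell (7,5): code 0011 → (7.908,5.000)–(7.765,6.000)
cell (7,6): code 0001 → (7.765,6.000)–(7.000,6.789)
total: 12 segments, chained into 1 closed loop(s), length Σ = 10.853120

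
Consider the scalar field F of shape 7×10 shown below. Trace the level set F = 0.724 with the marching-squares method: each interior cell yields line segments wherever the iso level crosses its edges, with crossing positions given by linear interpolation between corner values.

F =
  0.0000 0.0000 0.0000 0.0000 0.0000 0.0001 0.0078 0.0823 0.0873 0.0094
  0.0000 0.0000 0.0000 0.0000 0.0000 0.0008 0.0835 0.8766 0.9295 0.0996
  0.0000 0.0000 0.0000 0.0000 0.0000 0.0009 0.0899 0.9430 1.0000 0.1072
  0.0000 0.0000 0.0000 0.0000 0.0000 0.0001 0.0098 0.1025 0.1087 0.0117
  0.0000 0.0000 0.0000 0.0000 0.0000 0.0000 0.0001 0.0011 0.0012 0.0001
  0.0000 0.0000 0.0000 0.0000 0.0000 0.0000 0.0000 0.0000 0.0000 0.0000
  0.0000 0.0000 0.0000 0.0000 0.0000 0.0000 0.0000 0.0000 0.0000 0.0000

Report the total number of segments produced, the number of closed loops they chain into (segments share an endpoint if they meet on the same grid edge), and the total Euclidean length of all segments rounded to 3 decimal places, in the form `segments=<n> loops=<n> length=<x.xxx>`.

cell (0,6): code 0100 → (0.808,7.000)–(1.000,6.808)
cell (0,7): code 1100 → (0.756,8.000)–(0.808,7.000)
cell (0,8): code 1000 → (1.000,8.248)–(0.756,8.000)
cell (1,6): code 0110 → (1.000,6.808)–(2.000,6.743)
cell (1,8): code 1001 → (2.000,8.309)–(1.000,8.248)
cell (2,6): code 0010 → (2.000,6.743)–(2.261,7.000)
cell (2,7): code 0011 → (2.261,7.000)–(2.310,8.000)
cell (2,8): code 0001 → (2.310,8.000)–(2.000,8.309)
total: 8 segments, chained into 1 closed loop(s), length Σ = 5.429381

segments=8 loops=1 length=5.429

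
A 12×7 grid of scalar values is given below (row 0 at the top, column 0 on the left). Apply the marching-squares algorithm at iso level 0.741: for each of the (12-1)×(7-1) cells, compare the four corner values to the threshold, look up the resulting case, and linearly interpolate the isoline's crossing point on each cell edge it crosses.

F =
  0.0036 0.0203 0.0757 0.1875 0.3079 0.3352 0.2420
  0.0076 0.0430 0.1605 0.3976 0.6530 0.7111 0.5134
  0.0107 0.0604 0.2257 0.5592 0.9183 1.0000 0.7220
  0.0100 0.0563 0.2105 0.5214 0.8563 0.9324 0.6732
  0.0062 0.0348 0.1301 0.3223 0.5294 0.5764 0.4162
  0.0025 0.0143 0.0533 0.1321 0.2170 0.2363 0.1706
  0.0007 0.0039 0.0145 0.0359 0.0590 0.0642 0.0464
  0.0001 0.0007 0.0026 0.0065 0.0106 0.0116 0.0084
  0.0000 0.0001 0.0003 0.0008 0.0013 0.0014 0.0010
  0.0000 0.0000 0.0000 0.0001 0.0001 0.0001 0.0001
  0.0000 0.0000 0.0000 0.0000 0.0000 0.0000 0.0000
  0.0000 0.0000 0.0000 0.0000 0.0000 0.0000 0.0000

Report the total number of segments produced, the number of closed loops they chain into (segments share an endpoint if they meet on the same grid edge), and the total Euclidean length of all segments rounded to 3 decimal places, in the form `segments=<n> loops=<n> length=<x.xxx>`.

segments=8 loops=1 length=7.602

cell (1,3): code 0100 → (1.332,4.000)–(2.000,3.506)
cell (1,4): code 1100 → (1.103,5.000)–(1.332,4.000)
cell (1,5): code 1000 → (2.000,5.932)–(1.103,5.000)
cell (2,3): code 0110 → (2.000,3.506)–(3.000,3.656)
cell (2,5): code 1001 → (3.000,5.738)–(2.000,5.932)
cell (3,3): code 0010 → (3.000,3.656)–(3.353,4.000)
cell (3,4): code 0011 → (3.353,4.000)–(3.538,5.000)
cell (3,5): code 0001 → (3.538,5.000)–(3.000,5.738)
total: 8 segments, chained into 1 closed loop(s), length Σ = 7.602411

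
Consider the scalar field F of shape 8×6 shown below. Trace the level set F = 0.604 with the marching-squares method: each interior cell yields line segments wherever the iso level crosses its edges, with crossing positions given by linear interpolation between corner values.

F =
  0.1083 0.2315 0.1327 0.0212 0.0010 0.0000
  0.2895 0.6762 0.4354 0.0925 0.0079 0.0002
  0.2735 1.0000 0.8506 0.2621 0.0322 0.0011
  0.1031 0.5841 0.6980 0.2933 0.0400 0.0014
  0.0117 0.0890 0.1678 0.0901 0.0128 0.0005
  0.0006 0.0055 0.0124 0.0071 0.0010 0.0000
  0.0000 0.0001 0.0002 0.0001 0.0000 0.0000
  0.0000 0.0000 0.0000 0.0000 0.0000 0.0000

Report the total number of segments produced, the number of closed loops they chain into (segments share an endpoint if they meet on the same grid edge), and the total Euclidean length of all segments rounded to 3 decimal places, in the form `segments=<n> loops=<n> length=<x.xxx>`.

segments=10 loops=1 length=6.619

cell (0,0): code 0100 → (0.838,1.000)–(1.000,0.813)
cell (0,1): code 1000 → (1.000,1.300)–(0.838,1.000)
cell (1,0): code 0110 → (1.000,0.813)–(2.000,0.455)
cell (1,1): code 1101 → (1.406,2.000)–(1.000,1.300)
cell (1,2): code 1000 → (2.000,2.419)–(1.406,2.000)
cell (2,0): code 0010 → (2.000,0.455)–(2.952,1.000)
cell (2,1): code 0111 → (2.952,1.000)–(3.000,1.175)
cell (2,2): code 1001 → (3.000,2.232)–(2.000,2.419)
cell (3,1): code 0010 → (3.000,1.175)–(3.177,2.000)
cell (3,2): code 0001 → (3.177,2.000)–(3.000,2.232)
total: 10 segments, chained into 1 closed loop(s), length Σ = 6.618829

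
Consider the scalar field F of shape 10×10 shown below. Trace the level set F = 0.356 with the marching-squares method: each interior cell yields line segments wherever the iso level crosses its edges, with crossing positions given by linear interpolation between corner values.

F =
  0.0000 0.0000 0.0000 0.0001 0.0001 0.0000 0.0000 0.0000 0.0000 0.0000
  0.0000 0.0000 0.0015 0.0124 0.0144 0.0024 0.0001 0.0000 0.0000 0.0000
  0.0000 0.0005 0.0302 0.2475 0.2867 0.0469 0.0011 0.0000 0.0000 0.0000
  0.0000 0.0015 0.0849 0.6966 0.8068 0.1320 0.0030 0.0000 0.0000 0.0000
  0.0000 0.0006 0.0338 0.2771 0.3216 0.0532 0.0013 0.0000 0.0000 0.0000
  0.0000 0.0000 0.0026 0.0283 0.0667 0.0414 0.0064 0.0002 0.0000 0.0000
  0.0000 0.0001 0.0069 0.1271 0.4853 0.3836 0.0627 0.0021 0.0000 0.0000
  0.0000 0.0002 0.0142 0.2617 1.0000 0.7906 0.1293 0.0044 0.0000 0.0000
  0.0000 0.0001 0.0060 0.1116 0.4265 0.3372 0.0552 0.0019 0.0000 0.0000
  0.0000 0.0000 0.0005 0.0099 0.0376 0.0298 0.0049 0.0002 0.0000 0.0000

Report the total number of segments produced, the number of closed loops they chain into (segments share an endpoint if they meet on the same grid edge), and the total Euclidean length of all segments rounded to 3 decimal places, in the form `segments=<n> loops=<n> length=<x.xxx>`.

cell (2,2): code 0100 → (2.242,3.000)–(3.000,2.443)
cell (2,3): code 1100 → (2.133,4.000)–(2.242,3.000)
cell (2,4): code 1000 → (3.000,4.668)–(2.133,4.000)
cell (3,2): code 0010 → (3.000,2.443)–(3.812,3.000)
cell (3,3): code 0011 → (3.812,3.000)–(3.929,4.000)
cell (3,4): code 0001 → (3.929,4.000)–(3.000,4.668)
cell (5,3): code 0100 → (5.691,4.000)–(6.000,3.639)
cell (5,4): code 1100 → (5.919,5.000)–(5.691,4.000)
cell (5,5): code 1000 → (6.000,5.086)–(5.919,5.000)
cell (6,3): code 0110 → (6.000,3.639)–(7.000,3.128)
cell (6,5): code 1001 → (7.000,5.657)–(6.000,5.086)
cell (7,3): code 0110 → (7.000,3.128)–(8.000,3.776)
cell (7,4): code 1011 → (8.000,4.789)–(7.959,5.000)
cell (7,5): code 0001 → (7.959,5.000)–(7.000,5.657)
cell (8,3): code 0010 → (8.000,3.776)–(8.181,4.000)
cell (8,4): code 0001 → (8.181,4.000)–(8.000,4.789)
total: 16 segments, chained into 2 closed loop(s), length Σ = 13.736873

segments=16 loops=2 length=13.737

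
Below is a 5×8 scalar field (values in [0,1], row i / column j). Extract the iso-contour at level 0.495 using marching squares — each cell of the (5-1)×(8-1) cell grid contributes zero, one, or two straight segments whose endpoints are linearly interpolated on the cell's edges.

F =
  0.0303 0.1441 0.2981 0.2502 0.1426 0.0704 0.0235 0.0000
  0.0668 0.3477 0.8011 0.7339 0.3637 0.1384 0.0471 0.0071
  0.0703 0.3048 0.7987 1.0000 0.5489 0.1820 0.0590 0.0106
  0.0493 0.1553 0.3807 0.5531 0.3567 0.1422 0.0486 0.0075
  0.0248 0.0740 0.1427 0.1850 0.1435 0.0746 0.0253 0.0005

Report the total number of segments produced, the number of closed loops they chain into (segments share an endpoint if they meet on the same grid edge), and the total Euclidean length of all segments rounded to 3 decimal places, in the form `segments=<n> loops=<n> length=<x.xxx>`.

segments=12 loops=1 length=8.548

cell (0,1): code 0100 → (0.391,2.000)–(1.000,1.325)
cell (0,2): code 1100 → (0.506,3.000)–(0.391,2.000)
cell (0,3): code 1000 → (1.000,3.645)–(0.506,3.000)
cell (1,1): code 0110 → (1.000,1.325)–(2.000,1.385)
cell (1,3): code 1101 → (1.709,4.000)–(1.000,3.645)
cell (1,4): code 1000 → (2.000,4.147)–(1.709,4.000)
cell (2,1): code 0010 → (2.000,1.385)–(2.727,2.000)
cell (2,2): code 0111 → (2.727,2.000)–(3.000,2.663)
cell (2,3): code 1011 → (3.000,3.296)–(2.280,4.000)
cell (2,4): code 0001 → (2.280,4.000)–(2.000,4.147)
cell (3,2): code 0010 → (3.000,2.663)–(3.158,3.000)
cell (3,3): code 0001 → (3.158,3.000)–(3.000,3.296)
total: 12 segments, chained into 1 closed loop(s), length Σ = 8.548475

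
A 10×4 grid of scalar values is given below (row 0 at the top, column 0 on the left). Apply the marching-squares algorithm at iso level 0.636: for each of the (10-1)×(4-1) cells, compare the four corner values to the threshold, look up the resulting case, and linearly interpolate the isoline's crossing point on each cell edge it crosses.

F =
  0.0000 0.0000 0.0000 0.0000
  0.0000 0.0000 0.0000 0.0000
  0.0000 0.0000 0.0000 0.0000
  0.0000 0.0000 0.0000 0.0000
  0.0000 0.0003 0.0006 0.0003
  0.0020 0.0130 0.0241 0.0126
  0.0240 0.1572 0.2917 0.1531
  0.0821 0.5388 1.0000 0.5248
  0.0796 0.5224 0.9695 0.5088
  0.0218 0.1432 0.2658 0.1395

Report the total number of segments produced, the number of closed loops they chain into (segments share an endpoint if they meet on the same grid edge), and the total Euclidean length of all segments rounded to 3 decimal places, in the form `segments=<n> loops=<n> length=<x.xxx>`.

cell (6,1): code 0100 → (6.486,2.000)–(7.000,1.211)
cell (6,2): code 1000 → (7.000,2.766)–(6.486,2.000)
cell (7,1): code 0110 → (7.000,1.211)–(8.000,1.254)
cell (7,2): code 1001 → (8.000,2.724)–(7.000,2.766)
cell (8,1): code 0010 → (8.000,1.254)–(8.474,2.000)
cell (8,2): code 0001 → (8.474,2.000)–(8.000,2.724)
total: 6 segments, chained into 1 closed loop(s), length Σ = 5.615024

segments=6 loops=1 length=5.615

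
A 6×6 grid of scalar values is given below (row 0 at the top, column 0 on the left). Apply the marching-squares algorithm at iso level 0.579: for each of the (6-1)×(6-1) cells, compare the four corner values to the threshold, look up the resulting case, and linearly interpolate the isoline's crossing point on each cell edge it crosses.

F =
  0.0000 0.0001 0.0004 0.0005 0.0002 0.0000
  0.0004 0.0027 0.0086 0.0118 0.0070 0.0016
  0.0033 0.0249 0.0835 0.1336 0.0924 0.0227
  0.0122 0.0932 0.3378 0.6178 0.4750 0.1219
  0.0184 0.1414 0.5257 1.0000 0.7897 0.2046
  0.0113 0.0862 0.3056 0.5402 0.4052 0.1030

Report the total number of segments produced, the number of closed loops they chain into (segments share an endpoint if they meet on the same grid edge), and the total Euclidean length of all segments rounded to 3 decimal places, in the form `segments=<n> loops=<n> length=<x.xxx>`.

segments=8 loops=1 length=6.249

cell (2,2): code 0100 → (2.920,3.000)–(3.000,2.861)
cell (2,3): code 1000 → (3.000,3.272)–(2.920,3.000)
cell (3,2): code 0110 → (3.000,2.861)–(4.000,2.112)
cell (3,3): code 1101 → (3.330,4.000)–(3.000,3.272)
cell (3,4): code 1000 → (4.000,4.360)–(3.330,4.000)
cell (4,2): code 0010 → (4.000,2.112)–(4.916,3.000)
cell (4,3): code 0011 → (4.916,3.000)–(4.548,4.000)
cell (4,4): code 0001 → (4.548,4.000)–(4.000,4.360)
total: 8 segments, chained into 1 closed loop(s), length Σ = 6.249162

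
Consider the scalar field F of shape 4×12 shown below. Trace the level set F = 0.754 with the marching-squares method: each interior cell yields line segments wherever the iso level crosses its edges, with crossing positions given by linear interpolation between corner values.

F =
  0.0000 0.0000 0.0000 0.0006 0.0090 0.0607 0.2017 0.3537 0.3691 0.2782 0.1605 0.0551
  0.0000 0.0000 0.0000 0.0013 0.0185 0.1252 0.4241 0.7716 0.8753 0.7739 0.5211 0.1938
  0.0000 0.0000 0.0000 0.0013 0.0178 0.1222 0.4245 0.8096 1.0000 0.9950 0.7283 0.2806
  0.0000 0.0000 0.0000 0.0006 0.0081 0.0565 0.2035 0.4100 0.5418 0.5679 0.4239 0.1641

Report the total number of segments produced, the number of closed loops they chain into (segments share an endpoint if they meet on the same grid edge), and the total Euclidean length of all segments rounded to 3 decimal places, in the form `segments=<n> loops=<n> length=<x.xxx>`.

cell (0,6): code 0100 → (0.958,7.000)–(1.000,6.949)
cell (0,7): code 1100 → (0.760,8.000)–(0.958,7.000)
cell (0,8): code 1100 → (0.960,9.000)–(0.760,8.000)
cell (0,9): code 1000 → (1.000,9.079)–(0.960,9.000)
cell (1,6): code 0110 → (1.000,6.949)–(2.000,6.856)
cell (1,9): code 1001 → (2.000,9.904)–(1.000,9.079)
cell (2,6): code 0010 → (2.000,6.856)–(2.139,7.000)
cell (2,7): code 0011 → (2.139,7.000)–(2.537,8.000)
cell (2,8): code 0011 → (2.537,8.000)–(2.564,9.000)
cell (2,9): code 0001 → (2.564,9.000)–(2.000,9.904)
total: 10 segments, chained into 1 closed loop(s), length Σ = 7.836406

segments=10 loops=1 length=7.836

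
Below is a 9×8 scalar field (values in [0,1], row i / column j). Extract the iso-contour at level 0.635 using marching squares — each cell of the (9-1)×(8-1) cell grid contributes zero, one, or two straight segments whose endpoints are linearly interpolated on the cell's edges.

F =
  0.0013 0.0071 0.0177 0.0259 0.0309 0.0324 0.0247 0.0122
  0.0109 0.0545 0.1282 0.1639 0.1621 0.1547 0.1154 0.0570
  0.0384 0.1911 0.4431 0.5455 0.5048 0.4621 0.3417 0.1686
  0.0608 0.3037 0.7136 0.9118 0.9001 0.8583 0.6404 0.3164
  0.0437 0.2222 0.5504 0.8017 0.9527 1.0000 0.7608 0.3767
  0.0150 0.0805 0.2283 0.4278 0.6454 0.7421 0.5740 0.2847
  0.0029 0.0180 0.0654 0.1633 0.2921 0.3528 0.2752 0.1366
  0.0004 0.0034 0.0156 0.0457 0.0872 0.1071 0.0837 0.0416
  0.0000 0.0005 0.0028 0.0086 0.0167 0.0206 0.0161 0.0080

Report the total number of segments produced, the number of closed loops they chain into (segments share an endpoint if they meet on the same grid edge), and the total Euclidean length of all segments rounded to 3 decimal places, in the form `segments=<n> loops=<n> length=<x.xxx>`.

segments=16 loops=1 length=11.726

cell (2,1): code 0100 → (2.709,2.000)–(3.000,1.808)
cell (2,2): code 1100 → (2.244,3.000)–(2.709,2.000)
cell (2,3): code 1100 → (2.329,4.000)–(2.244,3.000)
cell (2,4): code 1100 → (2.436,5.000)–(2.329,4.000)
cell (2,5): code 1100 → (2.982,6.000)–(2.436,5.000)
cell (2,6): code 1000 → (3.000,6.017)–(2.982,6.000)
cell (3,1): code 0010 → (3.000,1.808)–(3.482,2.000)
cell (3,2): code 0111 → (3.482,2.000)–(4.000,2.337)
cell (3,6): code 1001 → (4.000,6.328)–(3.000,6.017)
cell (4,2): code 0010 → (4.000,2.337)–(4.446,3.000)
cell (4,3): code 0111 → (4.446,3.000)–(5.000,3.952)
cell (4,5): code 1011 → (5.000,5.637)–(4.673,6.000)
cell (4,6): code 0001 → (4.673,6.000)–(4.000,6.328)
cell (5,3): code 0010 → (5.000,3.952)–(5.029,4.000)
cell (5,4): code 0011 → (5.029,4.000)–(5.275,5.000)
cell (5,5): code 0001 → (5.275,5.000)–(5.000,5.637)
total: 16 segments, chained into 1 closed loop(s), length Σ = 11.725595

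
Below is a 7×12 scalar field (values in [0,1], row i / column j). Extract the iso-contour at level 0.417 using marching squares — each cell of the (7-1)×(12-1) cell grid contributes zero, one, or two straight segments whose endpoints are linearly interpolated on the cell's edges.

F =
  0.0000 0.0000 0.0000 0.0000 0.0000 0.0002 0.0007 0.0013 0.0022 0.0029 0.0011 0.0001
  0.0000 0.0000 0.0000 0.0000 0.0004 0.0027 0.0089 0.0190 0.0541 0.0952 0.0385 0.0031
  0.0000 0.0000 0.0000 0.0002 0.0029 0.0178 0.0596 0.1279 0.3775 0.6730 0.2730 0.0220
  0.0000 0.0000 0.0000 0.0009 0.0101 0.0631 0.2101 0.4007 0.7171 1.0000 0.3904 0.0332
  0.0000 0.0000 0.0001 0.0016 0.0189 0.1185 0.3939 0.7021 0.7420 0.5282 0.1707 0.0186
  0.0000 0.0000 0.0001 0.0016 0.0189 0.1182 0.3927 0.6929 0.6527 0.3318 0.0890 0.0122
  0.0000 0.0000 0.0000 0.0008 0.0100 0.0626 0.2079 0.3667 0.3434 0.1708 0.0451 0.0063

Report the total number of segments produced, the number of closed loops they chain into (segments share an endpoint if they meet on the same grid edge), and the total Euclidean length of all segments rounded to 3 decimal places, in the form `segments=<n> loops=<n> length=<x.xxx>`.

segments=14 loops=1 length=12.327

cell (1,8): code 0100 → (1.557,9.000)–(2.000,8.134)
cell (1,9): code 1000 → (2.000,9.640)–(1.557,9.000)
cell (2,7): code 0100 → (2.116,8.000)–(3.000,7.052)
cell (2,8): code 1110 → (2.000,8.134)–(2.116,8.000)
cell (2,9): code 1001 → (3.000,9.956)–(2.000,9.640)
cell (3,6): code 0100 → (3.054,7.000)–(4.000,6.075)
cell (3,7): code 1110 → (3.000,7.052)–(3.054,7.000)
cell (3,9): code 1001 → (4.000,9.311)–(3.000,9.956)
cell (4,6): code 0110 → (4.000,6.075)–(5.000,6.081)
cell (4,8): code 1011 → (5.000,8.734)–(4.566,9.000)
cell (4,9): code 0001 → (4.566,9.000)–(4.000,9.311)
cell (5,6): code 0010 → (5.000,6.081)–(5.846,7.000)
cell (5,7): code 0011 → (5.846,7.000)–(5.762,8.000)
cell (5,8): code 0001 → (5.762,8.000)–(5.000,8.734)
total: 14 segments, chained into 1 closed loop(s), length Σ = 12.327267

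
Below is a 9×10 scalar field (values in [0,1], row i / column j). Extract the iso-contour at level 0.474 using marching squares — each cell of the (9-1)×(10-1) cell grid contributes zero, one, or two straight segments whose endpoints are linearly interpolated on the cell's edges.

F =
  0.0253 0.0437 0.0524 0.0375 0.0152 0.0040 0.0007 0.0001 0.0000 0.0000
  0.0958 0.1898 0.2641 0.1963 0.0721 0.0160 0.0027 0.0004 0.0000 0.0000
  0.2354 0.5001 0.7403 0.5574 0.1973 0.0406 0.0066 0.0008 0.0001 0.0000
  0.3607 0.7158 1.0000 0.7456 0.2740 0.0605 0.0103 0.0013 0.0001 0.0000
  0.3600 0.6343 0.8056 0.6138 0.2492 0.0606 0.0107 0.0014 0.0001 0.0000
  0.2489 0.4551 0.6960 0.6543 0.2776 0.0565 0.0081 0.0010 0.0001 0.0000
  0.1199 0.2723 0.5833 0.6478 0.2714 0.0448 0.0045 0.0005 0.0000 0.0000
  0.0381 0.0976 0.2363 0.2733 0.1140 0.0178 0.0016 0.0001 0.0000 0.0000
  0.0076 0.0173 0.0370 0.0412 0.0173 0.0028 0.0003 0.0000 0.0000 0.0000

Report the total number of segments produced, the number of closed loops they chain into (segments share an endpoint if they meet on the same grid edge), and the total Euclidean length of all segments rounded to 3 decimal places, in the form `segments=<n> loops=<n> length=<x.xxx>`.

segments=16 loops=1 length=13.347

cell (1,0): code 0100 → (1.916,1.000)–(2.000,0.901)
cell (1,1): code 1100 → (1.441,2.000)–(1.916,1.000)
cell (1,2): code 1100 → (1.769,3.000)–(1.441,2.000)
cell (1,3): code 1000 → (2.000,3.232)–(1.769,3.000)
cell (2,0): code 0110 → (2.000,0.901)–(3.000,0.319)
cell (2,3): code 1001 → (3.000,3.576)–(2.000,3.232)
cell (3,0): code 0110 → (3.000,0.319)–(4.000,0.416)
cell (3,3): code 1001 → (4.000,3.383)–(3.000,3.576)
cell (4,0): code 0010 → (4.000,0.416)–(4.895,1.000)
cell (4,1): code 0111 → (4.895,1.000)–(5.000,1.078)
cell (4,3): code 1001 → (5.000,3.479)–(4.000,3.383)
cell (5,1): code 0110 → (5.000,1.078)–(6.000,1.649)
cell (5,3): code 1001 → (6.000,3.462)–(5.000,3.479)
cell (6,1): code 0010 → (6.000,1.649)–(6.315,2.000)
cell (6,2): code 0011 → (6.315,2.000)–(6.464,3.000)
cell (6,3): code 0001 → (6.464,3.000)–(6.000,3.462)
total: 16 segments, chained into 1 closed loop(s), length Σ = 13.347499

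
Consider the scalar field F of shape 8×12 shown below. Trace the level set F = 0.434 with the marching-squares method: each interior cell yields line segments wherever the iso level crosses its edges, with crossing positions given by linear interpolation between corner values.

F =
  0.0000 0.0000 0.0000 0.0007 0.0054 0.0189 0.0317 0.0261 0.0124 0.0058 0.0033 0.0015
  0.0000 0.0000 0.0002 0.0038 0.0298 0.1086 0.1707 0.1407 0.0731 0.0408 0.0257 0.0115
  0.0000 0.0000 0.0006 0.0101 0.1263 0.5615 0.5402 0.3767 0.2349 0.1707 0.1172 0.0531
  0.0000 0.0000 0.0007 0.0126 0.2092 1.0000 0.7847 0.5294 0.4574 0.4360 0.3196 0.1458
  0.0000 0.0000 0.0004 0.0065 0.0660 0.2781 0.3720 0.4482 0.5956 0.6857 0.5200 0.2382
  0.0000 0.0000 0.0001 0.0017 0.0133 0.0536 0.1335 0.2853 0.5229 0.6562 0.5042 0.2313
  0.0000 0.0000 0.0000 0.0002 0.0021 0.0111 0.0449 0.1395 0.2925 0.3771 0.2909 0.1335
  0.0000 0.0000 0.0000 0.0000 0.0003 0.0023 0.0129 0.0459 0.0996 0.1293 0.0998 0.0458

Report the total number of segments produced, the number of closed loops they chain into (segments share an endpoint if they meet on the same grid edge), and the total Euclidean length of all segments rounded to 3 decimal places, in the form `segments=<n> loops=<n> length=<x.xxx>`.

segments=20 loops=1 length=15.874

cell (1,4): code 0100 → (1.718,5.000)–(2.000,4.707)
cell (1,5): code 1100 → (1.713,6.000)–(1.718,5.000)
cell (1,6): code 1000 → (2.000,6.650)–(1.713,6.000)
cell (2,4): code 0110 → (2.000,4.707)–(3.000,4.284)
cell (2,6): code 1101 → (2.375,7.000)–(2.000,6.650)
cell (2,7): code 1100 → (2.895,8.000)–(2.375,7.000)
cell (2,8): code 1100 → (2.992,9.000)–(2.895,8.000)
cell (2,9): code 1000 → (3.000,9.017)–(2.992,9.000)
cell (3,4): code 0010 → (3.000,4.284)–(3.784,5.000)
cell (3,5): code 0011 → (3.784,5.000)–(3.850,6.000)
cell (3,6): code 0111 → (3.850,6.000)–(4.000,6.814)
cell (3,9): code 1101 → (3.571,10.000)–(3.000,9.017)
cell (3,10): code 1000 → (4.000,10.305)–(3.571,10.000)
cell (4,6): code 0010 → (4.000,6.814)–(4.087,7.000)
cell (4,7): code 0111 → (4.087,7.000)–(5.000,7.626)
cell (4,10): code 1001 → (5.000,10.257)–(4.000,10.305)
cell (5,7): code 0010 → (5.000,7.626)–(5.386,8.000)
cell (5,8): code 0011 → (5.386,8.000)–(5.796,9.000)
cell (5,9): code 0011 → (5.796,9.000)–(5.329,10.000)
cell (5,10): code 0001 → (5.329,10.000)–(5.000,10.257)
total: 20 segments, chained into 1 closed loop(s), length Σ = 15.873935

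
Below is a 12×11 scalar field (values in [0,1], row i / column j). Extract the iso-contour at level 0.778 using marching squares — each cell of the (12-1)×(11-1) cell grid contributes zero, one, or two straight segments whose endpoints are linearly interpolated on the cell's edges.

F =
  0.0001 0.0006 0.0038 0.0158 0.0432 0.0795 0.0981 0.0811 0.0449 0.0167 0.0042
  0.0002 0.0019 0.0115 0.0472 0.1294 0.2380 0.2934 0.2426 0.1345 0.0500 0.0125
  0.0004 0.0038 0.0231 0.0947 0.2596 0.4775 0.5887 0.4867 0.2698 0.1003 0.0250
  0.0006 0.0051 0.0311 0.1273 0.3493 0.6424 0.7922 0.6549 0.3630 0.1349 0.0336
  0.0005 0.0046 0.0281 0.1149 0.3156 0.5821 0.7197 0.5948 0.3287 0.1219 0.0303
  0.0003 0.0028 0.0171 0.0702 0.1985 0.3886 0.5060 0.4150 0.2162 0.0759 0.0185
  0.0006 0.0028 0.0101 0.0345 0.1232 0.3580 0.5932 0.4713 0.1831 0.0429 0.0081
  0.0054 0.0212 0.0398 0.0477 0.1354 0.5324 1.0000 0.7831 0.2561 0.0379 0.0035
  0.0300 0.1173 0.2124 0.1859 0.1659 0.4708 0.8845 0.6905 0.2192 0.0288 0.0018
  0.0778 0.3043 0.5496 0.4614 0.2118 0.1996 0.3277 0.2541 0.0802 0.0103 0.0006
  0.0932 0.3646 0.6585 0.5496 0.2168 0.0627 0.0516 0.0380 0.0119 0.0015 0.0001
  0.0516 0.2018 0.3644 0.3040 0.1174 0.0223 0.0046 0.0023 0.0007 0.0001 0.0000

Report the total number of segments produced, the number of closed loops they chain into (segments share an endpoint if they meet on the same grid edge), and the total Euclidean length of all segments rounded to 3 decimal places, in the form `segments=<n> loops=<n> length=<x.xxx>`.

segments=12 loops=2 length=5.584

cell (2,5): code 0100 → (2.930,6.000)–(3.000,5.905)
cell (2,6): code 1000 → (3.000,6.103)–(2.930,6.000)
cell (3,5): code 0010 → (3.000,5.905)–(3.196,6.000)
cell (3,6): code 0001 → (3.196,6.000)–(3.000,6.103)
cell (6,5): code 0100 → (6.454,6.000)–(7.000,5.525)
cell (6,6): code 1100 → (6.984,7.000)–(6.454,6.000)
cell (6,7): code 1000 → (7.000,7.010)–(6.984,7.000)
cell (7,5): code 0110 → (7.000,5.525)–(8.000,5.743)
cell (7,6): code 1011 → (8.000,6.549)–(7.055,7.000)
cell (7,7): code 0001 → (7.055,7.000)–(7.000,7.010)
cell (8,5): code 0010 → (8.000,5.743)–(8.191,6.000)
cell (8,6): code 0001 → (8.191,6.000)–(8.000,6.549)
total: 12 segments, chained into 2 closed loop(s), length Σ = 5.583728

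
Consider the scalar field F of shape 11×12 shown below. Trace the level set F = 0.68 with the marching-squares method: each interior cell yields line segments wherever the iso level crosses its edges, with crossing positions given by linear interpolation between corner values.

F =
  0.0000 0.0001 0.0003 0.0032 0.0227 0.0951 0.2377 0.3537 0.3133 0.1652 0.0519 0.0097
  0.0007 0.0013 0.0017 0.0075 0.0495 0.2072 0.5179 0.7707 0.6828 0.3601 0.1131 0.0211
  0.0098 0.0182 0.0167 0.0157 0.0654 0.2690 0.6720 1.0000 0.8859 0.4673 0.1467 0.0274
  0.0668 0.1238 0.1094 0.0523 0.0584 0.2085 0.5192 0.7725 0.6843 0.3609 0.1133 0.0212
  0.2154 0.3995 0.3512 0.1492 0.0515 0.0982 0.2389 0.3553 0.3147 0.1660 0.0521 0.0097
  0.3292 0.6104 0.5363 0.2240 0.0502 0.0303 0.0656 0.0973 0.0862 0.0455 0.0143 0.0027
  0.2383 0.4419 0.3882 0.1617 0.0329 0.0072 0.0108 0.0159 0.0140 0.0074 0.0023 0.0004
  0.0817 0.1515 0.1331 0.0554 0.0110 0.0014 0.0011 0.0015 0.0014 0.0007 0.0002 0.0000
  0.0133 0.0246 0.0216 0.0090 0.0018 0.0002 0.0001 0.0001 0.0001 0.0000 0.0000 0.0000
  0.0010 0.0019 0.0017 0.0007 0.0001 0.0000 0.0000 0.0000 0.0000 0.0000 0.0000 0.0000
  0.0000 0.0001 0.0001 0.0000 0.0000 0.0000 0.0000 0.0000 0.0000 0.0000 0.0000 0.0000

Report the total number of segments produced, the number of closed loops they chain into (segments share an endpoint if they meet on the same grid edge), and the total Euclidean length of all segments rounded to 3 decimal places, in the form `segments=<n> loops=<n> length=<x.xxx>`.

cell (0,6): code 0100 → (0.782,7.000)–(1.000,6.641)
cell (0,7): code 1100 → (0.992,8.000)–(0.782,7.000)
cell (0,8): code 1000 → (1.000,8.009)–(0.992,8.000)
cell (1,6): code 0110 → (1.000,6.641)–(2.000,6.024)
cell (1,8): code 1001 → (2.000,8.492)–(1.000,8.009)
cell (2,6): code 0110 → (2.000,6.024)–(3.000,6.635)
cell (2,8): code 1001 → (3.000,8.013)–(2.000,8.492)
cell (3,6): code 0010 → (3.000,6.635)–(3.222,7.000)
cell (3,7): code 0011 → (3.222,7.000)–(3.012,8.000)
cell (3,8): code 0001 → (3.012,8.000)–(3.000,8.013)
total: 10 segments, chained into 1 closed loop(s), length Σ = 7.485365

segments=10 loops=1 length=7.485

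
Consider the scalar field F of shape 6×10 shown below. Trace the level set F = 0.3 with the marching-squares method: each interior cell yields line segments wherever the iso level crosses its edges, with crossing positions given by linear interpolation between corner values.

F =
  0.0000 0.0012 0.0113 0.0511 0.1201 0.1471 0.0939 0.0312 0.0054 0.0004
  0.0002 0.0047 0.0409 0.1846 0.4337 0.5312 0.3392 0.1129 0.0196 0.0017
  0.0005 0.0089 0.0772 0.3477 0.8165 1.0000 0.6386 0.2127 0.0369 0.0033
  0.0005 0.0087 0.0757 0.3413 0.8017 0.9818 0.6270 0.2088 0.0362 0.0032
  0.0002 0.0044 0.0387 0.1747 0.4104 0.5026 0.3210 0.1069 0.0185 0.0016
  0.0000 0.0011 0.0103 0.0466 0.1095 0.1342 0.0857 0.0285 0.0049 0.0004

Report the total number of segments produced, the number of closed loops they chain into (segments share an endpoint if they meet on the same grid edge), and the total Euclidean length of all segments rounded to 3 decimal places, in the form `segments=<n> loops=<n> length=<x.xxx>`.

segments=16 loops=1 length=12.665

cell (0,3): code 0100 → (0.574,4.000)–(1.000,3.463)
cell (0,4): code 1100 → (0.398,5.000)–(0.574,4.000)
cell (0,5): code 1100 → (0.840,6.000)–(0.398,5.000)
cell (0,6): code 1000 → (1.000,6.173)–(0.840,6.000)
cell (1,2): code 0100 → (1.708,3.000)–(2.000,2.824)
cell (1,3): code 1110 → (1.000,3.463)–(1.708,3.000)
cell (1,6): code 1001 → (2.000,6.795)–(1.000,6.173)
cell (2,2): code 0110 → (2.000,2.824)–(3.000,2.845)
cell (2,6): code 1001 → (3.000,6.782)–(2.000,6.795)
cell (3,2): code 0010 → (3.000,2.845)–(3.248,3.000)
cell (3,3): code 0111 → (3.248,3.000)–(4.000,3.532)
cell (3,6): code 1001 → (4.000,6.098)–(3.000,6.782)
cell (4,3): code 0010 → (4.000,3.532)–(4.367,4.000)
cell (4,4): code 0011 → (4.367,4.000)–(4.550,5.000)
cell (4,5): code 0011 → (4.550,5.000)–(4.089,6.000)
cell (4,6): code 0001 → (4.089,6.000)–(4.000,6.098)
total: 16 segments, chained into 1 closed loop(s), length Σ = 12.665217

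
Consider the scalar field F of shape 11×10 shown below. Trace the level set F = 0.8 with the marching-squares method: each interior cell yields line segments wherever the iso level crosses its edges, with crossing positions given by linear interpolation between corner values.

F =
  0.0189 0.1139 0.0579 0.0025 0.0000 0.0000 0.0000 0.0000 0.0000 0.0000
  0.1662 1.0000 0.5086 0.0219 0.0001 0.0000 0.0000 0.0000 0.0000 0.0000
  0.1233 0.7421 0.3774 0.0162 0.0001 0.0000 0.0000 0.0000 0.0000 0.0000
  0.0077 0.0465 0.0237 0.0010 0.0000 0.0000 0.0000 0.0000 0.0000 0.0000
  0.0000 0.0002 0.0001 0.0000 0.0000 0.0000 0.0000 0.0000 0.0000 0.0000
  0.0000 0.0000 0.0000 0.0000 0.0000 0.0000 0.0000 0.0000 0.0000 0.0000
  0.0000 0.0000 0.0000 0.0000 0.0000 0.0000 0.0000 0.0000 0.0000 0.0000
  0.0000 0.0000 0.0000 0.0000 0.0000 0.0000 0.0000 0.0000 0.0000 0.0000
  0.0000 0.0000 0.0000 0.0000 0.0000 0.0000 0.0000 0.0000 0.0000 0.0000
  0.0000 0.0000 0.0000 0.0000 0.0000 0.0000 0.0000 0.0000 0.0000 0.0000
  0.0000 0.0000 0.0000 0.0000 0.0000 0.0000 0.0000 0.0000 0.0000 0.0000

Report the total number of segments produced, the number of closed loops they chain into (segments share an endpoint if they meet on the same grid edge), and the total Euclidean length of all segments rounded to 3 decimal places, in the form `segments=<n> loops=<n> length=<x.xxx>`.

segments=4 loops=1 length=2.482

cell (0,0): code 0100 → (0.774,1.000)–(1.000,0.760)
cell (0,1): code 1000 → (1.000,1.407)–(0.774,1.000)
cell (1,0): code 0010 → (1.000,0.760)–(1.775,1.000)
cell (1,1): code 0001 → (1.775,1.000)–(1.000,1.407)
total: 4 segments, chained into 1 closed loop(s), length Σ = 2.482311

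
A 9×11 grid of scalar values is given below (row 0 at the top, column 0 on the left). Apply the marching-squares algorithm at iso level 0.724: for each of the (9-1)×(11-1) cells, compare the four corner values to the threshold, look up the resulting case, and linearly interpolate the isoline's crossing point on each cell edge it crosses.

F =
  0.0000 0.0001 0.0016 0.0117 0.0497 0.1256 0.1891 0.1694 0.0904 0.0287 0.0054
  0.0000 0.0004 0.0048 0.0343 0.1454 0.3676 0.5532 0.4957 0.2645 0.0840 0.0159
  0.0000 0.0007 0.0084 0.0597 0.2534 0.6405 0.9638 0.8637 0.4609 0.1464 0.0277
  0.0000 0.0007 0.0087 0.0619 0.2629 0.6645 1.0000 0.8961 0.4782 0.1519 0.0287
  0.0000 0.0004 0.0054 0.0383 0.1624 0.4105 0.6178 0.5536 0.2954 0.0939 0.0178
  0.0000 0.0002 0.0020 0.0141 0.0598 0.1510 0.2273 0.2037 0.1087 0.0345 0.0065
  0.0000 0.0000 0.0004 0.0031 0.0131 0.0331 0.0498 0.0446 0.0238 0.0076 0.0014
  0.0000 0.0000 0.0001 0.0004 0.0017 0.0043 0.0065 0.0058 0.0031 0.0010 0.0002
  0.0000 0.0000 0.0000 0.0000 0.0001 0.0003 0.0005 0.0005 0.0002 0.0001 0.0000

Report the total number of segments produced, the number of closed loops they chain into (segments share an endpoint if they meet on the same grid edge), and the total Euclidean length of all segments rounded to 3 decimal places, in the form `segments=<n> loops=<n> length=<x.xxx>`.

segments=8 loops=1 length=7.252

cell (1,5): code 0100 → (1.416,6.000)–(2.000,5.258)
cell (1,6): code 1100 → (1.620,7.000)–(1.416,6.000)
cell (1,7): code 1000 → (2.000,7.347)–(1.620,7.000)
cell (2,5): code 0110 → (2.000,5.258)–(3.000,5.177)
cell (2,7): code 1001 → (3.000,7.412)–(2.000,7.347)
cell (3,5): code 0010 → (3.000,5.177)–(3.722,6.000)
cell (3,6): code 0011 → (3.722,6.000)–(3.502,7.000)
cell (3,7): code 0001 → (3.502,7.000)–(3.000,7.412)
total: 8 segments, chained into 1 closed loop(s), length Σ = 7.252467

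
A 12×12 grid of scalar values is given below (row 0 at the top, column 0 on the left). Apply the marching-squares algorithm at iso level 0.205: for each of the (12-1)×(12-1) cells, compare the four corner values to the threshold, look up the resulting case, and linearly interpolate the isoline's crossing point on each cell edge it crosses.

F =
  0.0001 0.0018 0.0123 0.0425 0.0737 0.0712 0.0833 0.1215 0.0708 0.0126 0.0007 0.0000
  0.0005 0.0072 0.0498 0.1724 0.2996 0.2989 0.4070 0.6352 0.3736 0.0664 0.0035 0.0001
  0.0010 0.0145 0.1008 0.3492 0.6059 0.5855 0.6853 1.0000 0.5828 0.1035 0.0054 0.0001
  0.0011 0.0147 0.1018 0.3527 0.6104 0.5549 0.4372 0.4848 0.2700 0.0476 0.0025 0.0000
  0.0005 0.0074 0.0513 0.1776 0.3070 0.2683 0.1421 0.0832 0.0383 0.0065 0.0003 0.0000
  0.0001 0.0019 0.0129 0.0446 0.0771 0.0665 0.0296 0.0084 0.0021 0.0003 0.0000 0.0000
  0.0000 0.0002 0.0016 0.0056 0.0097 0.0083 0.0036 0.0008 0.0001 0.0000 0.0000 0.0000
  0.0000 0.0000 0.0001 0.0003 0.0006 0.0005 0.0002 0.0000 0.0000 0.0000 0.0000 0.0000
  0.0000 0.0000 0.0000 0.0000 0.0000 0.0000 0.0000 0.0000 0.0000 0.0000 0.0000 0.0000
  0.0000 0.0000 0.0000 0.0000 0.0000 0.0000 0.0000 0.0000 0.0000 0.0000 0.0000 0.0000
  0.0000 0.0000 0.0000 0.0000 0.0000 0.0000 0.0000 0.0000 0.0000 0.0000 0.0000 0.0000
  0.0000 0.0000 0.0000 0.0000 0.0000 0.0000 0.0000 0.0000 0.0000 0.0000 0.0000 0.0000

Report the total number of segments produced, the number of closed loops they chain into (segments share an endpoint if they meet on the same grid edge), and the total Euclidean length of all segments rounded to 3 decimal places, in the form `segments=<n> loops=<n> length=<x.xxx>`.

segments=20 loops=1 length=17.011

cell (0,3): code 0100 → (0.581,4.000)–(1.000,3.256)
cell (0,4): code 1100 → (0.588,5.000)–(0.581,4.000)
cell (0,5): code 1100 → (0.376,6.000)–(0.588,5.000)
cell (0,6): code 1100 → (0.163,7.000)–(0.376,6.000)
cell (0,7): code 1100 → (0.443,8.000)–(0.163,7.000)
cell (0,8): code 1000 → (1.000,8.549)–(0.443,8.000)
cell (1,2): code 0100 → (1.184,3.000)–(2.000,2.419)
cell (1,3): code 1110 → (1.000,3.256)–(1.184,3.000)
cell (1,8): code 1001 → (2.000,8.788)–(1.000,8.549)
cell (2,2): code 0110 → (2.000,2.419)–(3.000,2.411)
cell (2,8): code 1001 → (3.000,8.292)–(2.000,8.788)
cell (3,2): code 0010 → (3.000,2.411)–(3.844,3.000)
cell (3,3): code 0111 → (3.844,3.000)–(4.000,3.212)
cell (3,5): code 1011 → (4.000,5.502)–(3.787,6.000)
cell (3,6): code 0011 → (3.787,6.000)–(3.697,7.000)
cell (3,7): code 0011 → (3.697,7.000)–(3.281,8.000)
cell (3,8): code 0001 → (3.281,8.000)–(3.000,8.292)
cell (4,3): code 0010 → (4.000,3.212)–(4.444,4.000)
cell (4,4): code 0011 → (4.444,4.000)–(4.314,5.000)
cell (4,5): code 0001 → (4.314,5.000)–(4.000,5.502)
total: 20 segments, chained into 1 closed loop(s), length Σ = 17.010874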